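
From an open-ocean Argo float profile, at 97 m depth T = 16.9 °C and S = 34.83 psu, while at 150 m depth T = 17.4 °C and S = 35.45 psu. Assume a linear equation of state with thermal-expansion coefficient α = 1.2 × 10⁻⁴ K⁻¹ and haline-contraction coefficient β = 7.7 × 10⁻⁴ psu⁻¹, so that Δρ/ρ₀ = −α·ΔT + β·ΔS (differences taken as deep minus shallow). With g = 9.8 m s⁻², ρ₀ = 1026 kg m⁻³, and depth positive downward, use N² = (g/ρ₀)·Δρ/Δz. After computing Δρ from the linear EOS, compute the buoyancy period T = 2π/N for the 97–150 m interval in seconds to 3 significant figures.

715 s

ΔT = +0.5 K, ΔS = +0.62 psu (deep − shallow).
Δρ/ρ₀ = −αΔT + βΔS = -6.00 × 10⁻⁵ + 4.774 × 10⁻⁴ = 4.174 × 10⁻⁴, so Δρ ≈ 0.4283 kg m⁻³.
N² = (g/ρ₀)·Δρ/Δz = g·(Δρ/ρ₀)/Δz = 9.8 × 4.174 × 10⁻⁴ / 53 = 7.7180 × 10⁻⁵ s⁻².
N = √(7.7180 × 10⁻⁵) = 8.7852 × 10⁻³ rad s⁻¹ → T = 2π/N = 715.20 s ≈ 715 s.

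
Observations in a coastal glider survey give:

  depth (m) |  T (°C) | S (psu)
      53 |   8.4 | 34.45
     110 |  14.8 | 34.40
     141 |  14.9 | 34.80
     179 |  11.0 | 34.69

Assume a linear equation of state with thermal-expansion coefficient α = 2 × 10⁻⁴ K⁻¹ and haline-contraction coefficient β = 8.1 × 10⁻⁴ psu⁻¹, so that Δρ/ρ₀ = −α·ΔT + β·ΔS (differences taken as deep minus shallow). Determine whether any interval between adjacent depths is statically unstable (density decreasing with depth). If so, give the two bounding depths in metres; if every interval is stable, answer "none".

Evaluate Δρ/ρ₀ = −αΔT + βΔS across each adjacent pair:
  53–110 m: −αΔT+βΔS = −(2 × 10⁻⁴)(+6.4)+(8.1 × 10⁻⁴)(-0.05) = -1.3 × 10⁻³ → UNSTABLE
  110–141 m: −αΔT+βΔS = −(2 × 10⁻⁴)(+0.1)+(8.1 × 10⁻⁴)(+0.40) = 3.0 × 10⁻⁴ → stable
  141–179 m: −αΔT+βΔS = −(2 × 10⁻⁴)(-3.9)+(8.1 × 10⁻⁴)(-0.11) = 6.9 × 10⁻⁴ → stable
The 53–110 m interval has Δρ < 0: lighter water underlies denser water.

53–110 m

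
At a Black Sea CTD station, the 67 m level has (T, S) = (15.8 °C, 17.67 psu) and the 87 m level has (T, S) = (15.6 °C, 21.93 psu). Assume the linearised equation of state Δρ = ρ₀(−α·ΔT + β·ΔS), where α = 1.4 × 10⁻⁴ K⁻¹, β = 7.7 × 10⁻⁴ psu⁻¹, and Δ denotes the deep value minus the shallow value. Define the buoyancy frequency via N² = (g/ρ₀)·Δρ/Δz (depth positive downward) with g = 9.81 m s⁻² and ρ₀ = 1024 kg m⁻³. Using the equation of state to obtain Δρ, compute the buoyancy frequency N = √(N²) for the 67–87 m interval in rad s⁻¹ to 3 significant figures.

0.0403 rad s⁻¹

ΔT = -0.2 K, ΔS = +4.26 psu (deep − shallow).
Δρ/ρ₀ = −αΔT + βΔS = 2.80 × 10⁻⁵ + 3.2802 × 10⁻³ = 3.3082 × 10⁻³, so Δρ ≈ 3.388 kg m⁻³.
N² = (g/ρ₀)·Δρ/Δz = g·(Δρ/ρ₀)/Δz = 9.81 × 3.3082 × 10⁻³ / 20 = 1.6227 × 10⁻³ s⁻².
N = √(1.6227 × 10⁻³) = 0.040283 rad s⁻¹ ≈ 0.0403 rad s⁻¹.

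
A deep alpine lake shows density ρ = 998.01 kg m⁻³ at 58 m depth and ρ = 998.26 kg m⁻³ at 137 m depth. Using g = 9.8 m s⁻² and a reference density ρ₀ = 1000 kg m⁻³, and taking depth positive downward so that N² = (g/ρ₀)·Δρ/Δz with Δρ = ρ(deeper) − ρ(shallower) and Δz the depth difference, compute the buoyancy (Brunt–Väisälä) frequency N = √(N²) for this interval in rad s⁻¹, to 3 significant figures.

5.57 × 10⁻³ rad s⁻¹

Δρ = 998.26 − 998.01 = 0.25 kg m⁻³ over Δz = 137 − 58 = 79 m.
N² = (9.8/1000) × (0.25/79) = 3.1013 × 10⁻⁵ s⁻².
N = √(3.1013 × 10⁻⁵) = 5.5689 × 10⁻³ rad s⁻¹ ≈ 5.57 × 10⁻³ rad s⁻¹.
N² > 0, so the interval is statically stable.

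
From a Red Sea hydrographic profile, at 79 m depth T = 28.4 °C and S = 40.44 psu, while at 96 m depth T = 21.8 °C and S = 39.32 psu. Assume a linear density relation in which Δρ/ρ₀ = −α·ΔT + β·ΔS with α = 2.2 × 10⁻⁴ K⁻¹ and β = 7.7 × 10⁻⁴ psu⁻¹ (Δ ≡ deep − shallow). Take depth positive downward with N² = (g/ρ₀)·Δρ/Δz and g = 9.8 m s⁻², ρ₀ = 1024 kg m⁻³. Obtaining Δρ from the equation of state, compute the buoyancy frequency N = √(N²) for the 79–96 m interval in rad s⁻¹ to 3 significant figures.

0.0184 rad s⁻¹

ΔT = -6.6 K, ΔS = -1.12 psu (deep − shallow).
Δρ/ρ₀ = −αΔT + βΔS = 1.452 × 10⁻³ − 8.624 × 10⁻⁴ = 5.896 × 10⁻⁴, so Δρ ≈ 0.6038 kg m⁻³.
N² = (g/ρ₀)·Δρ/Δz = g·(Δρ/ρ₀)/Δz = 9.8 × 5.896 × 10⁻⁴ / 17 = 3.3989 × 10⁻⁴ s⁻².
N = √(3.3989 × 10⁻⁴) = 0.018436 rad s⁻¹ ≈ 0.0184 rad s⁻¹.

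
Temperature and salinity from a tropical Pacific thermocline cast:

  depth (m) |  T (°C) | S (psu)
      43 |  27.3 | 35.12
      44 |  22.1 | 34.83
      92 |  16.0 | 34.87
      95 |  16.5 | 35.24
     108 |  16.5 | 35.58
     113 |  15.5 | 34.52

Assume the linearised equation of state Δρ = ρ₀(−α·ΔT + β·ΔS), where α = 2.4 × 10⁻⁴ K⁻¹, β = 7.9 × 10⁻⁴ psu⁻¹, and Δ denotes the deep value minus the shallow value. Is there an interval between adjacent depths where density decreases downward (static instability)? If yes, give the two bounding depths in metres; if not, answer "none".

108–113 m

Evaluate Δρ/ρ₀ = −αΔT + βΔS across each adjacent pair:
  43–44 m: −αΔT+βΔS = −(2.4 × 10⁻⁴)(-5.2)+(7.9 × 10⁻⁴)(-0.29) = 1.0 × 10⁻³ → stable
  44–92 m: −αΔT+βΔS = −(2.4 × 10⁻⁴)(-6.1)+(7.9 × 10⁻⁴)(+0.04) = 1.5 × 10⁻³ → stable
  92–95 m: −αΔT+βΔS = −(2.4 × 10⁻⁴)(+0.5)+(7.9 × 10⁻⁴)(+0.37) = 1.7 × 10⁻⁴ → stable
  95–108 m: −αΔT+βΔS = −(2.4 × 10⁻⁴)(+0.0)+(7.9 × 10⁻⁴)(+0.34) = 2.7 × 10⁻⁴ → stable
  108–113 m: −αΔT+βΔS = −(2.4 × 10⁻⁴)(-1.0)+(7.9 × 10⁻⁴)(-1.06) = -6.0 × 10⁻⁴ → UNSTABLE
The 108–113 m interval has Δρ < 0: lighter water underlies denser water.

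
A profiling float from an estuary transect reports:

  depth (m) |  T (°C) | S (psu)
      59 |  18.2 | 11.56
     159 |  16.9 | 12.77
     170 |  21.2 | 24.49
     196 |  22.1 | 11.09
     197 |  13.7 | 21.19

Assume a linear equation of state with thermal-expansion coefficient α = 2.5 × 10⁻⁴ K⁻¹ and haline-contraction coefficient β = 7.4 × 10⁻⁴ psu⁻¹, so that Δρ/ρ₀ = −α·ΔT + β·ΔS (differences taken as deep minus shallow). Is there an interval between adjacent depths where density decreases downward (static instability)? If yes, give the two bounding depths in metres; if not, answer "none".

Evaluate Δρ/ρ₀ = −αΔT + βΔS across each adjacent pair:
  59–159 m: −αΔT+βΔS = −(2.5 × 10⁻⁴)(-1.3)+(7.4 × 10⁻⁴)(+1.21) = 1.2 × 10⁻³ → stable
  159–170 m: −αΔT+βΔS = −(2.5 × 10⁻⁴)(+4.3)+(7.4 × 10⁻⁴)(+11.72) = 7.6 × 10⁻³ → stable
  170–196 m: −αΔT+βΔS = −(2.5 × 10⁻⁴)(+0.9)+(7.4 × 10⁻⁴)(-13.40) = -0.010 → UNSTABLE
  196–197 m: −αΔT+βΔS = −(2.5 × 10⁻⁴)(-8.4)+(7.4 × 10⁻⁴)(+10.10) = 9.6 × 10⁻³ → stable
The 170–196 m interval has Δρ < 0: lighter water underlies denser water.

170–196 m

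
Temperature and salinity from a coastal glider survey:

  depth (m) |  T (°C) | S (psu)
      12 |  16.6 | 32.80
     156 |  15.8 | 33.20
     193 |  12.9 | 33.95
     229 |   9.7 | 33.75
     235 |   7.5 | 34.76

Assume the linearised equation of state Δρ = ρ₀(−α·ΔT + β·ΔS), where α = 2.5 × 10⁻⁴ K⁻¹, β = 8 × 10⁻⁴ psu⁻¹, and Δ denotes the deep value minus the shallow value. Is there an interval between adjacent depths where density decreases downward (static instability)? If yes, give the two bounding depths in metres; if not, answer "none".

Evaluate Δρ/ρ₀ = −αΔT + βΔS across each adjacent pair:
  12–156 m: −αΔT+βΔS = −(2.5 × 10⁻⁴)(-0.8)+(8 × 10⁻⁴)(+0.40) = 5.2 × 10⁻⁴ → stable
  156–193 m: −αΔT+βΔS = −(2.5 × 10⁻⁴)(-2.9)+(8 × 10⁻⁴)(+0.75) = 1.3 × 10⁻³ → stable
  193–229 m: −αΔT+βΔS = −(2.5 × 10⁻⁴)(-3.2)+(8 × 10⁻⁴)(-0.20) = 6.4 × 10⁻⁴ → stable
  229–235 m: −αΔT+βΔS = −(2.5 × 10⁻⁴)(-2.2)+(8 × 10⁻⁴)(+1.01) = 1.4 × 10⁻³ → stable
Every interval has Δρ > 0: the column is stably stratified throughout.

none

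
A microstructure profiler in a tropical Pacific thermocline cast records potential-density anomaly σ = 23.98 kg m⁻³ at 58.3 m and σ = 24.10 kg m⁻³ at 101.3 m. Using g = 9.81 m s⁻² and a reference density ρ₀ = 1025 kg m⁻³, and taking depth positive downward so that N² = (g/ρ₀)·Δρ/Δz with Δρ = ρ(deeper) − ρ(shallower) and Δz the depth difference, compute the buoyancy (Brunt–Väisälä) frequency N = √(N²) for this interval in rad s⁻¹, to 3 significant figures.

5.17 × 10⁻³ rad s⁻¹

Δρ = 1024.10 − 1023.98 = 0.12 kg m⁻³ over Δz = 101.3 − 58.3 = 43 m.
N² = (9.81/1025) × (0.12/43) = 2.6709 × 10⁻⁵ s⁻².
N = √(2.6709 × 10⁻⁵) = 5.1681 × 10⁻³ rad s⁻¹ ≈ 5.17 × 10⁻³ rad s⁻¹.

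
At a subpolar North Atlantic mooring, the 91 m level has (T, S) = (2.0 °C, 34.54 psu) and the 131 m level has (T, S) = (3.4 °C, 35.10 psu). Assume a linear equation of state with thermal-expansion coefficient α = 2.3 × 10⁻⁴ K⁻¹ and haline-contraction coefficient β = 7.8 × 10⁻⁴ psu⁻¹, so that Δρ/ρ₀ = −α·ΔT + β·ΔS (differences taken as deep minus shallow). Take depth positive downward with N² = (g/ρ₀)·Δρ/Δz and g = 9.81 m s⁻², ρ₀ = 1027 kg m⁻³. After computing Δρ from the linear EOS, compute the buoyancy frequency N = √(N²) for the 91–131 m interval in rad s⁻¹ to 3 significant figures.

ΔT = +1.4 K, ΔS = +0.56 psu (deep − shallow).
Δρ/ρ₀ = −αΔT + βΔS = -3.22 × 10⁻⁴ + 4.368 × 10⁻⁴ = 1.148 × 10⁻⁴, so Δρ ≈ 0.1179 kg m⁻³.
N² = (g/ρ₀)·Δρ/Δz = g·(Δρ/ρ₀)/Δz = 9.81 × 1.148 × 10⁻⁴ / 40 = 2.8155 × 10⁻⁵ s⁻².
N = √(2.8155 × 10⁻⁵) = 5.3061 × 10⁻³ rad s⁻¹ ≈ 5.31 × 10⁻³ rad s⁻¹.

5.31 × 10⁻³ rad s⁻¹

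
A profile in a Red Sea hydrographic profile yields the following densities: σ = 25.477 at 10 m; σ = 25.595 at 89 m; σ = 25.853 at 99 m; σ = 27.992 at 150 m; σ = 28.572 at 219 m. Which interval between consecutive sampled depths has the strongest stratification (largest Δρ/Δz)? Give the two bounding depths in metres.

Compute the density gradient over each adjacent pair:
  10–89 m: Δρ/Δz = 0.118/79 = 1.5 × 10⁻³ kg m⁻⁴
  89–99 m: Δρ/Δz = 0.258/10 = 0.026 kg m⁻⁴
  99–150 m: Δρ/Δz = 2.139/51 = 0.042 kg m⁻⁴
  150–219 m: Δρ/Δz = 0.580/69 = 8.4 × 10⁻³ kg m⁻⁴
The largest gradient is in the 99–150 m interval — the pycnocline.

99–150 m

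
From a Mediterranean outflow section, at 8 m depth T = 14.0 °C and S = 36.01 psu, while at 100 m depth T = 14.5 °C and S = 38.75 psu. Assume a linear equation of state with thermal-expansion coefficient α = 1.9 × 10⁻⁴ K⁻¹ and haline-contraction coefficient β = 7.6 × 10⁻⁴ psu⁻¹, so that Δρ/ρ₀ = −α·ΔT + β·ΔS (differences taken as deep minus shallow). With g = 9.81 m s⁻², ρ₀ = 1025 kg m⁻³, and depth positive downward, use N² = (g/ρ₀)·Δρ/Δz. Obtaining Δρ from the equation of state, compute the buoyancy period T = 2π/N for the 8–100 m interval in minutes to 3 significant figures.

ΔT = +0.5 K, ΔS = +2.74 psu (deep − shallow).
Δρ/ρ₀ = −αΔT + βΔS = -9.50 × 10⁻⁵ + 2.0824 × 10⁻³ = 1.9874 × 10⁻³, so Δρ ≈ 2.037 kg m⁻³.
N² = (g/ρ₀)·Δρ/Δz = g·(Δρ/ρ₀)/Δz = 9.81 × 1.9874 × 10⁻³ / 92 = 2.1192 × 10⁻⁴ s⁻².
N = √(2.1192 × 10⁻⁴) = 0.014557 rad s⁻¹ → T = 2π/N = 431.63 s = 7.1938 min ≈ 7.19 min.

7.19 min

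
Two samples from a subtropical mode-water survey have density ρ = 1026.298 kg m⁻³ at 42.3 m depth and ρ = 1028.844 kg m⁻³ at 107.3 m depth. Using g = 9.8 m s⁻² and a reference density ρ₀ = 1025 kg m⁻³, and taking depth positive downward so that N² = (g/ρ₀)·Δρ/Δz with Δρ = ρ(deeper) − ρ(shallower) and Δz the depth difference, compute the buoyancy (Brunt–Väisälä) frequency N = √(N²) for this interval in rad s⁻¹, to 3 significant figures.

Δρ = 1028.844 − 1026.298 = 2.546 kg m⁻³ over Δz = 107.3 − 42.3 = 65 m.
N² = (9.8/1025) × (2.546/65) = 3.7450 × 10⁻⁴ s⁻².
N = √(3.7450 × 10⁻⁴) = 0.019352 rad s⁻¹ ≈ 0.0194 rad s⁻¹.

0.0194 rad s⁻¹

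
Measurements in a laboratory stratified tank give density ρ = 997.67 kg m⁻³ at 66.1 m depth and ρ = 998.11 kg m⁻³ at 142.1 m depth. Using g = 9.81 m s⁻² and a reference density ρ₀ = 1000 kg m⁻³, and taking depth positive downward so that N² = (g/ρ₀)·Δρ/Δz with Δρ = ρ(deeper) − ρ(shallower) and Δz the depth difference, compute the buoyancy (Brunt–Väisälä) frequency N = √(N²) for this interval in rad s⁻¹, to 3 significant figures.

Δρ = 998.11 − 997.67 = 0.44 kg m⁻³ over Δz = 142.1 − 66.1 = 76 m.
N² = (9.81/1000) × (0.44/76) = 5.6795 × 10⁻⁵ s⁻².
N = √(5.6795 × 10⁻⁵) = 7.5362 × 10⁻³ rad s⁻¹ ≈ 7.54 × 10⁻³ rad s⁻¹.

7.54 × 10⁻³ rad s⁻¹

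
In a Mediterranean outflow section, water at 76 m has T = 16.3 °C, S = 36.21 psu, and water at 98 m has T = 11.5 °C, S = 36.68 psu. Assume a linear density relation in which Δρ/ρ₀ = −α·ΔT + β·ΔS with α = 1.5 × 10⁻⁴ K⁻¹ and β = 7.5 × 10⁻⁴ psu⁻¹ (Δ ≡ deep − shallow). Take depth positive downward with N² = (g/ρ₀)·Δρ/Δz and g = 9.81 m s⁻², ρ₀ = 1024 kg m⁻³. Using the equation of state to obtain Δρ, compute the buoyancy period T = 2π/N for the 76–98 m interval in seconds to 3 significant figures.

287 s

ΔT = -4.8 K, ΔS = +0.47 psu (deep − shallow).
Δρ/ρ₀ = −αΔT + βΔS = 7.20 × 10⁻⁴ + 3.525 × 10⁻⁴ = 1.0725 × 10⁻³, so Δρ ≈ 1.098 kg m⁻³.
N² = (g/ρ₀)·Δρ/Δz = g·(Δρ/ρ₀)/Δz = 9.81 × 1.0725 × 10⁻³ / 22 = 4.7824 × 10⁻⁴ s⁻².
N = √(4.7824 × 10⁻⁴) = 0.021869 rad s⁻¹ → T = 2π/N = 287.31 s ≈ 287 s.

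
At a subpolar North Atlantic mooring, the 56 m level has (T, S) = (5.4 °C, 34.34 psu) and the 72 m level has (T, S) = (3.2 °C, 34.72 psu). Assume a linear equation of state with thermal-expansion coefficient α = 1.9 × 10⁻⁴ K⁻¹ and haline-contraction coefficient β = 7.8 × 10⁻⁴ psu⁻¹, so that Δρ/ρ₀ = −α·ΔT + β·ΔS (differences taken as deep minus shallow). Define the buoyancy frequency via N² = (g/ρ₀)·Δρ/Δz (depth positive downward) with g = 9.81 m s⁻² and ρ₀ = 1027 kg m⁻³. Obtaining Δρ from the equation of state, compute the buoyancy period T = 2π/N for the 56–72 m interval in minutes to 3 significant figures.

5.00 min

ΔT = -2.2 K, ΔS = +0.38 psu (deep − shallow).
Δρ/ρ₀ = −αΔT + βΔS = 4.18 × 10⁻⁴ + 2.964 × 10⁻⁴ = 7.144 × 10⁻⁴, so Δρ ≈ 0.7337 kg m⁻³.
N² = (g/ρ₀)·Δρ/Δz = g·(Δρ/ρ₀)/Δz = 9.81 × 7.144 × 10⁻⁴ / 16 = 4.3802 × 10⁻⁴ s⁻².
N = √(4.3802 × 10⁻⁴) = 0.020929 rad s⁻¹ → T = 2π/N = 300.21 s = 5.0035 min ≈ 5.00 min.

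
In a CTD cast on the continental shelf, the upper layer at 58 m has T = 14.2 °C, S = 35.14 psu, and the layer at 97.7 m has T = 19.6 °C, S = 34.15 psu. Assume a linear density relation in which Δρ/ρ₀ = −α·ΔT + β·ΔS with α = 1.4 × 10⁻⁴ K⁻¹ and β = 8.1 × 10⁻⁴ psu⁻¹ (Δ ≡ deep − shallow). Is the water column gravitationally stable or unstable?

ΔT = 19.6 − 14.2 = +5.4 K and ΔS = 34.15 − 35.14 = -0.99 psu (deep − shallow).
−αΔT = -7.56 × 10⁻⁴; βΔS = -8.019 × 10⁻⁴; sum Δρ/ρ₀ = -1.5579 × 10⁻³.
Δρ/ρ₀ < 0, so Δρ < 0: deeper water is lighter → statically unstable; the column would overturn.

unstable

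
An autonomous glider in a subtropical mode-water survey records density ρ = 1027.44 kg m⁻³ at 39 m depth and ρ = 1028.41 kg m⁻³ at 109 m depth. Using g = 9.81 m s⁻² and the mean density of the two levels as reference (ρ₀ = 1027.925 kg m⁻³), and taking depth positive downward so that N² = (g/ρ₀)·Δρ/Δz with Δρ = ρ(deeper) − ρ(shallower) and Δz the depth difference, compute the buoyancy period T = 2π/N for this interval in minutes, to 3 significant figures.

9.11 min

Δρ = 1028.41 − 1027.44 = 0.97 kg m⁻³ over Δz = 109 − 39 = 70 m.
N² = (9.81/1027.925) × (0.97/70) = 1.3225 × 10⁻⁴ s⁻².
N = √(1.3225 × 10⁻⁴) = 0.011500 rad s⁻¹, so T = 2π/N = 546.36 s = 9.1060 min ≈ 9.11 min.
Since Δρ > 0 the layer is stably stratified.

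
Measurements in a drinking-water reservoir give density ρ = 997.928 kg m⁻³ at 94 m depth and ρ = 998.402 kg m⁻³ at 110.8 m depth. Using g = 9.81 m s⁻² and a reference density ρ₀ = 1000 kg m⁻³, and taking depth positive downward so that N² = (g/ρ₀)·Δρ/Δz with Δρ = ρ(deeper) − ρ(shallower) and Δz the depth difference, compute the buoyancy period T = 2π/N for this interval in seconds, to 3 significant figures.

378 s

Δρ = 998.402 − 997.928 = 0.474 kg m⁻³ over Δz = 110.8 − 94 = 16.8 m.
N² = (9.81/1000) × (0.474/16.8) = 2.7678 × 10⁻⁴ s⁻².
N = √(2.7678 × 10⁻⁴) = 0.016637 rad s⁻¹, so T = 2π/N = 377.66 s ≈ 378 s.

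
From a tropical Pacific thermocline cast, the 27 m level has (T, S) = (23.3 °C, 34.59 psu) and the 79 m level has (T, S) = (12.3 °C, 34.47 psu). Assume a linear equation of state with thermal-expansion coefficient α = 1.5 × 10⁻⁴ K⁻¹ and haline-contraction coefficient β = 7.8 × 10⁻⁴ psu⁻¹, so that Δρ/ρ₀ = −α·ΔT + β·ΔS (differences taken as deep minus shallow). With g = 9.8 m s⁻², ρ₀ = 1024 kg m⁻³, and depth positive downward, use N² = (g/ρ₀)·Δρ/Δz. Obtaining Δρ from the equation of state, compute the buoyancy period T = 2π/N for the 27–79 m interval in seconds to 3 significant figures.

ΔT = -11.0 K, ΔS = -0.12 psu (deep − shallow).
Δρ/ρ₀ = −αΔT + βΔS = 1.65 × 10⁻³ − 9.36 × 10⁻⁵ = 1.5564 × 10⁻³, so Δρ ≈ 1.594 kg m⁻³.
N² = (g/ρ₀)·Δρ/Δz = g·(Δρ/ρ₀)/Δz = 9.8 × 1.5564 × 10⁻³ / 52 = 2.9332 × 10⁻⁴ s⁻².
N = √(2.9332 × 10⁻⁴) = 0.017127 rad s⁻¹ → T = 2π/N = 366.86 s ≈ 367 s.

367 s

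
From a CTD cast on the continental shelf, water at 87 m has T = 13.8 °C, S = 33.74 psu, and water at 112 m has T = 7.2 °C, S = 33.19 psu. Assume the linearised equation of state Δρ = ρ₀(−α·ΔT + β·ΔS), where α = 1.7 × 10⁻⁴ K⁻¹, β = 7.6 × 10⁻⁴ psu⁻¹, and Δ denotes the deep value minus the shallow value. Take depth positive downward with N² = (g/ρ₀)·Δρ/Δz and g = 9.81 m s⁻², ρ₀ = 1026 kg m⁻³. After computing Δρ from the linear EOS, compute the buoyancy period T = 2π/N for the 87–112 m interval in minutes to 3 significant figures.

ΔT = -6.6 K, ΔS = -0.55 psu (deep − shallow).
Δρ/ρ₀ = −αΔT + βΔS = 1.122 × 10⁻³ − 4.18 × 10⁻⁴ = 7.04 × 10⁻⁴, so Δρ ≈ 0.7223 kg m⁻³.
N² = (g/ρ₀)·Δρ/Δz = g·(Δρ/ρ₀)/Δz = 9.81 × 7.04 × 10⁻⁴ / 25 = 2.7625 × 10⁻⁴ s⁻².
N = √(2.7625 × 10⁻⁴) = 0.016621 rad s⁻¹ → T = 2π/N = 378.03 s = 6.3005 min ≈ 6.30 min.

6.30 min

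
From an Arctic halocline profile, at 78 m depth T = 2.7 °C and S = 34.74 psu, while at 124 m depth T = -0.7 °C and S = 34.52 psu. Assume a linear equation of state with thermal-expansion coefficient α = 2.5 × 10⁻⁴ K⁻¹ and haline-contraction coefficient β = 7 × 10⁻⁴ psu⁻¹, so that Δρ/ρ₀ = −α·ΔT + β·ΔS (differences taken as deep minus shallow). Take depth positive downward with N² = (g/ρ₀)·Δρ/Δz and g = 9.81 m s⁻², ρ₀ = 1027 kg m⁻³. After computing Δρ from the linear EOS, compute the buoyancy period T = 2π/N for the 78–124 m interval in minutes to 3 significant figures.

8.60 min

ΔT = -3.4 K, ΔS = -0.22 psu (deep − shallow).
Δρ/ρ₀ = −αΔT + βΔS = 8.50 × 10⁻⁴ − 1.54 × 10⁻⁴ = 6.96 × 10⁻⁴, so Δρ ≈ 0.7148 kg m⁻³.
N² = (g/ρ₀)·Δρ/Δz = g·(Δρ/ρ₀)/Δz = 9.81 × 6.96 × 10⁻⁴ / 46 = 1.4843 × 10⁻⁴ s⁻².
N = √(1.4843 × 10⁻⁴) = 0.012183 rad s⁻¹ → T = 2π/N = 515.73 s = 8.5955 min ≈ 8.60 min.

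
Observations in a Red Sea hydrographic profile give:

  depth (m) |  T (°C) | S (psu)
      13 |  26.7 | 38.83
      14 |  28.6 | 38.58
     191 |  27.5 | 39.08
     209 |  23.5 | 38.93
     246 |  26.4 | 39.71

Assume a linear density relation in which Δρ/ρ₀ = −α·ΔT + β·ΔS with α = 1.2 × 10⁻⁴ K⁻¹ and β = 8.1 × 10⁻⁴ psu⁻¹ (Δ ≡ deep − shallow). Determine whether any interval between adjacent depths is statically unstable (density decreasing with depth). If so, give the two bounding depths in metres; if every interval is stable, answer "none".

Evaluate Δρ/ρ₀ = −αΔT + βΔS across each adjacent pair:
  13–14 m: −αΔT+βΔS = −(1.2 × 10⁻⁴)(+1.9)+(8.1 × 10⁻⁴)(-0.25) = -4.3 × 10⁻⁴ → UNSTABLE
  14–191 m: −αΔT+βΔS = −(1.2 × 10⁻⁴)(-1.1)+(8.1 × 10⁻⁴)(+0.50) = 5.4 × 10⁻⁴ → stable
  191–209 m: −αΔT+βΔS = −(1.2 × 10⁻⁴)(-4.0)+(8.1 × 10⁻⁴)(-0.15) = 3.6 × 10⁻⁴ → stable
  209–246 m: −αΔT+βΔS = −(1.2 × 10⁻⁴)(+2.9)+(8.1 × 10⁻⁴)(+0.78) = 2.8 × 10⁻⁴ → stable
The 13–14 m interval has Δρ < 0: lighter water underlies denser water.

13–14 m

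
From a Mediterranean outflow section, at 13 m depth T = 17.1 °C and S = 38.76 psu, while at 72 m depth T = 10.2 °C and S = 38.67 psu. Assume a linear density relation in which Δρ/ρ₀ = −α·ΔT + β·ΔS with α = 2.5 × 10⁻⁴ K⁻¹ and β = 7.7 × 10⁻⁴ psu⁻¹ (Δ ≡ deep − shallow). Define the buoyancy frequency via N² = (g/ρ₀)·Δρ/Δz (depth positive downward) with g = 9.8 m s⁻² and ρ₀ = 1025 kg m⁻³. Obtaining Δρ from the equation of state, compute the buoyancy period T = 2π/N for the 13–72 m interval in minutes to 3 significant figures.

ΔT = -6.9 K, ΔS = -0.09 psu (deep − shallow).
Δρ/ρ₀ = −αΔT + βΔS = 1.725 × 10⁻³ − 6.93 × 10⁻⁵ = 1.6557 × 10⁻³, so Δρ ≈ 1.697 kg m⁻³.
N² = (g/ρ₀)·Δρ/Δz = g·(Δρ/ρ₀)/Δz = 9.8 × 1.6557 × 10⁻³ / 59 = 2.7501 × 10⁻⁴ s⁻².
N = √(2.7501 × 10⁻⁴) = 0.016583 rad s⁻¹ → T = 2π/N = 378.89 s = 6.3148 min ≈ 6.31 min.

6.31 min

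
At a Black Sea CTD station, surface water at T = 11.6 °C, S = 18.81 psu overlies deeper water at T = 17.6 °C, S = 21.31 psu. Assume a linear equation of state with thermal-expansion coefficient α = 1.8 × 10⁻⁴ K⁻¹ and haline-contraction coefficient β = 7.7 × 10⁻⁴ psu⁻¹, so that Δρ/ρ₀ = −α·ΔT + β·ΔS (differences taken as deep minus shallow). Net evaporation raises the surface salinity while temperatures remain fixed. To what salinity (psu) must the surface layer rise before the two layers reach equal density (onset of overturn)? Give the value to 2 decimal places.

Neutral buoyancy requires −α(T_deep − T_surf) + β(S_deep − S_surf′) = 0.
S_surf′ = S_deep − (α/β)·ΔT = 21.31 − (1.8 × 10⁻⁴/7.7 × 10⁻⁴)·(+6.0) = 19.9074 psu.
Increase required: 19.9074 − 18.81 = 1.0974 psu.

19.91 psu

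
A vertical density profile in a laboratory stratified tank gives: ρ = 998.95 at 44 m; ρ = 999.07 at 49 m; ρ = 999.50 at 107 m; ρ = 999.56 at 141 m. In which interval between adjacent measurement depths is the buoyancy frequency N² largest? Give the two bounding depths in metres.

44–49 m

Compute the density gradient over each adjacent pair:
  44–49 m: Δρ/Δz = 0.12/5 = 0.024 kg m⁻⁴
  49–107 m: Δρ/Δz = 0.43/58 = 7.4 × 10⁻³ kg m⁻⁴
  107–141 m: Δρ/Δz = 0.06/34 = 1.8 × 10⁻³ kg m⁻⁴
The largest gradient is in the 44–49 m interval — the pycnocline.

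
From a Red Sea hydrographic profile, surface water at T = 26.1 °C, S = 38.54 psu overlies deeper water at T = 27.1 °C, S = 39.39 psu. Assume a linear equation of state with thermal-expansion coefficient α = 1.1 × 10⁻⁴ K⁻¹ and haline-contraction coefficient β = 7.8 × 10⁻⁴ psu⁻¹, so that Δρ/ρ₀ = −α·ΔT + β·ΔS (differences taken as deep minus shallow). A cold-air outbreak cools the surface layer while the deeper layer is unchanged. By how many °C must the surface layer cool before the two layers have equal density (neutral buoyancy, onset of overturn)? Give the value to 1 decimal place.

Neutral buoyancy requires Δρ = 0, i.e. −α(T_deep − T_surf′) + β(S_deep − S_surf) = 0.
T_surf′ = T_deep − (β/α)·ΔS = 27.1 − (7.8 × 10⁻⁴/1.1 × 10⁻⁴)·(+0.85) = 21.073 °C.
Cooling required: 26.1 − (21.073) = 5.027 °C.

5.0 °C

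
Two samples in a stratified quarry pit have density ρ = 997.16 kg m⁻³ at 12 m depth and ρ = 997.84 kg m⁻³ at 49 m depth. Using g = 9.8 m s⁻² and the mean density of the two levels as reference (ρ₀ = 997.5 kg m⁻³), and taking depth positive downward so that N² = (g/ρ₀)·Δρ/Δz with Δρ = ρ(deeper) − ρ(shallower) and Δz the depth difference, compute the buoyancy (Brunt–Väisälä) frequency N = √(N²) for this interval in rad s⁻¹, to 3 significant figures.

0.0134 rad s⁻¹

Δρ = 997.84 − 997.16 = 0.68 kg m⁻³ over Δz = 49 − 12 = 37 m.
N² = (9.8/997.5) × (0.68/37) = 1.8056 × 10⁻⁴ s⁻².
N = √(1.8056 × 10⁻⁴) = 0.013437 rad s⁻¹ ≈ 0.0134 rad s⁻¹.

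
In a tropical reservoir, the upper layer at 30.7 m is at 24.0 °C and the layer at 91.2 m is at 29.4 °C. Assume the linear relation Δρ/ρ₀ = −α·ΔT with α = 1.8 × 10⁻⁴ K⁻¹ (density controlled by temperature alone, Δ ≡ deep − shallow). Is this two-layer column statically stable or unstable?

ΔT = 29.4 − 24.0 = +5.4 K, so Δρ/ρ₀ = −αΔT = -9.72 × 10⁻⁴.
Δρ/ρ₀ < 0, so Δρ < 0: deeper water is lighter → statically unstable; the column would overturn.

unstable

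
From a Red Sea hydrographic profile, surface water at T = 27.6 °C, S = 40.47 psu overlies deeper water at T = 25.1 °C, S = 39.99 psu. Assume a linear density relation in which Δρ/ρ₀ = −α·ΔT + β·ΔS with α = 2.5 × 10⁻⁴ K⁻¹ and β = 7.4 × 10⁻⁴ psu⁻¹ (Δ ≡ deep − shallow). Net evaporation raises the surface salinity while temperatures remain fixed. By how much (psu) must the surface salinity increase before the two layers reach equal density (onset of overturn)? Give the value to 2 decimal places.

Neutral buoyancy requires −α(T_deep − T_surf) + β(S_deep − S_surf′) = 0.
S_surf′ = S_deep − (α/β)·ΔT = 39.99 − (2.5 × 10⁻⁴/7.4 × 10⁻⁴)·(-2.5) = 40.8346 psu.
Increase required: 40.8346 − 40.47 = 0.3646 psu.

0.36 psu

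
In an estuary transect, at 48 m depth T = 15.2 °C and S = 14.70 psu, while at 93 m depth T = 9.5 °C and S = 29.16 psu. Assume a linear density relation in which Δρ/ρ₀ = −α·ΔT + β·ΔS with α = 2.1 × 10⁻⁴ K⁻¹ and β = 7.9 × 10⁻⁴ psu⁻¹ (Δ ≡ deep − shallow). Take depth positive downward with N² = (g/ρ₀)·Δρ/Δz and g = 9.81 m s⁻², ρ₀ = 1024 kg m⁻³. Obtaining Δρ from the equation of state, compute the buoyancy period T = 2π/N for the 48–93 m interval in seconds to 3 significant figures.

ΔT = -5.7 K, ΔS = +14.46 psu (deep − shallow).
Δρ/ρ₀ = −αΔT + βΔS = 1.197 × 10⁻³ + 0.0114234 = 0.0126204, so Δρ ≈ 12.92 kg m⁻³.
N² = (g/ρ₀)·Δρ/Δz = g·(Δρ/ρ₀)/Δz = 9.81 × 0.0126204 / 45 = 2.7512 × 10⁻³ s⁻².
N = √(2.7512 × 10⁻³) = 0.052452 rad s⁻¹ → T = 2π/N = 119.79 s ≈ 120 s.

120 s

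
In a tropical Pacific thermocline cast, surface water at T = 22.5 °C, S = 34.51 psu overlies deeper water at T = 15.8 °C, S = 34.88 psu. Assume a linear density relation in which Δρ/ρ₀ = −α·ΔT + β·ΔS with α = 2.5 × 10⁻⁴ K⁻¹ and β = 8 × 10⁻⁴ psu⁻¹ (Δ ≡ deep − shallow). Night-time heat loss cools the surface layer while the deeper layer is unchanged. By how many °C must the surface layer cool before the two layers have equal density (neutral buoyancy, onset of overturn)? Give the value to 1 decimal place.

7.9 °C

Neutral buoyancy requires Δρ = 0, i.e. −α(T_deep − T_surf′) + β(S_deep − S_surf) = 0.
T_surf′ = T_deep − (β/α)·ΔS = 15.8 − (8 × 10⁻⁴/2.5 × 10⁻⁴)·(+0.37) = 14.616 °C.
Cooling required: 22.5 − (14.616) = 7.884 °C.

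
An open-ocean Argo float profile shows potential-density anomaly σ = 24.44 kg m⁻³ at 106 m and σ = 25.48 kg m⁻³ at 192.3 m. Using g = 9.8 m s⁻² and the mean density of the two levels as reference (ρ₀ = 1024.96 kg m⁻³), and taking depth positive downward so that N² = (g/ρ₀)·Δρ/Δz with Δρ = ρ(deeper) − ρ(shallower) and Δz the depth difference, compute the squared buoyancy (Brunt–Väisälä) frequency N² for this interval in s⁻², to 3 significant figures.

Δρ = 1025.48 − 1024.44 = 1.04 kg m⁻³ over Δz = 192.3 − 106 = 86.3 m.
N² = (9.8/1024.96) × (1.04/86.3) = 1.1522 × 10⁻⁴ s⁻² ≈ 1.15 × 10⁻⁴ s⁻².
A positive N² confirms static stability across the interval.

1.15 × 10⁻⁴ s⁻²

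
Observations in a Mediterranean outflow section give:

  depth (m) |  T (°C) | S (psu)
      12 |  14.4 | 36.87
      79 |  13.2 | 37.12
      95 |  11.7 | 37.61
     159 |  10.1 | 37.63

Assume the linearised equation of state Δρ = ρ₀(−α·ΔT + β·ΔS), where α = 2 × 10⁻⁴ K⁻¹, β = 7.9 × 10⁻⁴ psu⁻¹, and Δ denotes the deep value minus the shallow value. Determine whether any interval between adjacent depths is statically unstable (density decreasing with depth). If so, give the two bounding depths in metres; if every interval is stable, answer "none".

none

Evaluate Δρ/ρ₀ = −αΔT + βΔS across each adjacent pair:
  12–79 m: −αΔT+βΔS = −(2 × 10⁻⁴)(-1.2)+(7.9 × 10⁻⁴)(+0.25) = 4.4 × 10⁻⁴ → stable
  79–95 m: −αΔT+βΔS = −(2 × 10⁻⁴)(-1.5)+(7.9 × 10⁻⁴)(+0.49) = 6.9 × 10⁻⁴ → stable
  95–159 m: −αΔT+βΔS = −(2 × 10⁻⁴)(-1.6)+(7.9 × 10⁻⁴)(+0.02) = 3.4 × 10⁻⁴ → stable
Every interval has Δρ > 0: the column is stably stratified throughout.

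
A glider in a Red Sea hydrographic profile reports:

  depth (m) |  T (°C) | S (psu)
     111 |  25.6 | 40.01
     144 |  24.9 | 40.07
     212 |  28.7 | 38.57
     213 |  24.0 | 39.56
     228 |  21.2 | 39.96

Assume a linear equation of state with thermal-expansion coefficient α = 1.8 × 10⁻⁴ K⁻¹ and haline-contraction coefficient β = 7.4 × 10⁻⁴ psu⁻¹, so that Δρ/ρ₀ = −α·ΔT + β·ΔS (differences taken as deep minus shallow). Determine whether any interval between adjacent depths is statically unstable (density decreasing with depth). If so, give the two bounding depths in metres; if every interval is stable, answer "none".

Evaluate Δρ/ρ₀ = −αΔT + βΔS across each adjacent pair:
  111–144 m: −αΔT+βΔS = −(1.8 × 10⁻⁴)(-0.7)+(7.4 × 10⁻⁴)(+0.06) = 1.7 × 10⁻⁴ → stable
  144–212 m: −αΔT+βΔS = −(1.8 × 10⁻⁴)(+3.8)+(7.4 × 10⁻⁴)(-1.50) = -1.8 × 10⁻³ → UNSTABLE
  212–213 m: −αΔT+βΔS = −(1.8 × 10⁻⁴)(-4.7)+(7.4 × 10⁻⁴)(+0.99) = 1.6 × 10⁻³ → stable
  213–228 m: −αΔT+βΔS = −(1.8 × 10⁻⁴)(-2.8)+(7.4 × 10⁻⁴)(+0.40) = 8.0 × 10⁻⁴ → stable
The 144–212 m interval has Δρ < 0: lighter water underlies denser water.

144–212 m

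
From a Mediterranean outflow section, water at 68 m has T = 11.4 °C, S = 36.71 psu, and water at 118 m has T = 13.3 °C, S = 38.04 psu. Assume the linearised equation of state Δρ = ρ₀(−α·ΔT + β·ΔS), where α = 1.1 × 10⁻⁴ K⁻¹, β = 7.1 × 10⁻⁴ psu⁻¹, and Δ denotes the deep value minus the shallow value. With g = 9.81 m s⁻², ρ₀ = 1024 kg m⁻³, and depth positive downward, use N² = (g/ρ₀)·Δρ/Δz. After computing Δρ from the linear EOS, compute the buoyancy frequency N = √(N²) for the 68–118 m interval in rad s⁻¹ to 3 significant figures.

ΔT = +1.9 K, ΔS = +1.33 psu (deep − shallow).
Δρ/ρ₀ = −αΔT + βΔS = -2.09 × 10⁻⁴ + 9.443 × 10⁻⁴ = 7.353 × 10⁻⁴, so Δρ ≈ 0.7529 kg m⁻³.
N² = (g/ρ₀)·Δρ/Δz = g·(Δρ/ρ₀)/Δz = 9.81 × 7.353 × 10⁻⁴ / 50 = 1.4427 × 10⁻⁴ s⁻².
N = √(1.4427 × 10⁻⁴) = 0.012011 rad s⁻¹ ≈ 0.0120 rad s⁻¹.

0.0120 rad s⁻¹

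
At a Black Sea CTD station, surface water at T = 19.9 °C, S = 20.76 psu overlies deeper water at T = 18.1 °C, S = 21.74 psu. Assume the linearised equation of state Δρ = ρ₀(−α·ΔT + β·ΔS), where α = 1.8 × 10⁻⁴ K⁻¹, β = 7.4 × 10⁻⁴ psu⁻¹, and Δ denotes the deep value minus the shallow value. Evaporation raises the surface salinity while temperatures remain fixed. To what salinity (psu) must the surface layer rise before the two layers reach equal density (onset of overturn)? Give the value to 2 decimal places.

22.18 psu

Neutral buoyancy requires −α(T_deep − T_surf) + β(S_deep − S_surf′) = 0.
S_surf′ = S_deep − (α/β)·ΔT = 21.74 − (1.8 × 10⁻⁴/7.4 × 10⁻⁴)·(-1.8) = 22.1778 psu.
Increase required: 22.1778 − 20.76 = 1.4178 psu.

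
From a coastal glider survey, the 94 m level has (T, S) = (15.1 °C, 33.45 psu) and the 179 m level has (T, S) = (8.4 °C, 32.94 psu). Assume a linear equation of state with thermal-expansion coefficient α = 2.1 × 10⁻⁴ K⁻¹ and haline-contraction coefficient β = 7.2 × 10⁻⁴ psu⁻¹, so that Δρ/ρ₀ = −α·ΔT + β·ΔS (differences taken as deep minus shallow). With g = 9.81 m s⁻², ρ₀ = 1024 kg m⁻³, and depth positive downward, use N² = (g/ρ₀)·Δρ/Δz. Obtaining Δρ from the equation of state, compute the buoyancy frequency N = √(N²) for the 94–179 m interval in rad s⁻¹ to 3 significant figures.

ΔT = -6.7 K, ΔS = -0.51 psu (deep − shallow).
Δρ/ρ₀ = −αΔT + βΔS = 1.407 × 10⁻³ − 3.672 × 10⁻⁴ = 1.0398 × 10⁻³, so Δρ ≈ 1.065 kg m⁻³.
N² = (g/ρ₀)·Δρ/Δz = g·(Δρ/ρ₀)/Δz = 9.81 × 1.0398 × 10⁻³ / 85 = 1.2001 × 10⁻⁴ s⁻².
N = √(1.2001 × 10⁻⁴) = 0.010955 rad s⁻¹ ≈ 0.0110 rad s⁻¹.

0.0110 rad s⁻¹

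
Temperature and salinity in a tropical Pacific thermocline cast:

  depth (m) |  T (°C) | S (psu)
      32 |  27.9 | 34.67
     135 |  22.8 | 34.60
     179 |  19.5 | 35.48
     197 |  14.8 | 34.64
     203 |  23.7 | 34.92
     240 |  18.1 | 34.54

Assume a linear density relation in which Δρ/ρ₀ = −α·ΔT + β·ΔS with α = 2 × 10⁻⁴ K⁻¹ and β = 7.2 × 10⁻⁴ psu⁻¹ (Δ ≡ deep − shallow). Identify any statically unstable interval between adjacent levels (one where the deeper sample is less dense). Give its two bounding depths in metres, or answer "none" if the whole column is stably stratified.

Evaluate Δρ/ρ₀ = −αΔT + βΔS across each adjacent pair:
  32–135 m: −αΔT+βΔS = −(2 × 10⁻⁴)(-5.1)+(7.2 × 10⁻⁴)(-0.07) = 9.7 × 10⁻⁴ → stable
  135–179 m: −αΔT+βΔS = −(2 × 10⁻⁴)(-3.3)+(7.2 × 10⁻⁴)(+0.88) = 1.3 × 10⁻³ → stable
  179–197 m: −αΔT+βΔS = −(2 × 10⁻⁴)(-4.7)+(7.2 × 10⁻⁴)(-0.84) = 3.4 × 10⁻⁴ → stable
  197–203 m: −αΔT+βΔS = −(2 × 10⁻⁴)(+8.9)+(7.2 × 10⁻⁴)(+0.28) = -1.6 × 10⁻³ → UNSTABLE
  203–240 m: −αΔT+βΔS = −(2 × 10⁻⁴)(-5.6)+(7.2 × 10⁻⁴)(-0.38) = 8.5 × 10⁻⁴ → stable
The 197–203 m interval has Δρ < 0: lighter water underlies denser water.

197–203 m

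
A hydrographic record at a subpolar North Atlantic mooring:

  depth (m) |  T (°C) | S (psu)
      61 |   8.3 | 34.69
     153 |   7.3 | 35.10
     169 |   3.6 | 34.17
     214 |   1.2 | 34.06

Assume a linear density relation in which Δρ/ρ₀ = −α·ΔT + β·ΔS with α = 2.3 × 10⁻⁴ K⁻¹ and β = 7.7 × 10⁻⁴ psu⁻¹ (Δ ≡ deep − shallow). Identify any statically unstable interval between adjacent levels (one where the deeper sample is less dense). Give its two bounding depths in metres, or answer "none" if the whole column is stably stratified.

Evaluate Δρ/ρ₀ = −αΔT + βΔS across each adjacent pair:
  61–153 m: −αΔT+βΔS = −(2.3 × 10⁻⁴)(-1.0)+(7.7 × 10⁻⁴)(+0.41) = 5.5 × 10⁻⁴ → stable
  153–169 m: −αΔT+βΔS = −(2.3 × 10⁻⁴)(-3.7)+(7.7 × 10⁻⁴)(-0.93) = 1.3 × 10⁻⁴ → stable
  169–214 m: −αΔT+βΔS = −(2.3 × 10⁻⁴)(-2.4)+(7.7 × 10⁻⁴)(-0.11) = 4.7 × 10⁻⁴ → stable
Every interval has Δρ > 0: the column is stably stratified throughout.

none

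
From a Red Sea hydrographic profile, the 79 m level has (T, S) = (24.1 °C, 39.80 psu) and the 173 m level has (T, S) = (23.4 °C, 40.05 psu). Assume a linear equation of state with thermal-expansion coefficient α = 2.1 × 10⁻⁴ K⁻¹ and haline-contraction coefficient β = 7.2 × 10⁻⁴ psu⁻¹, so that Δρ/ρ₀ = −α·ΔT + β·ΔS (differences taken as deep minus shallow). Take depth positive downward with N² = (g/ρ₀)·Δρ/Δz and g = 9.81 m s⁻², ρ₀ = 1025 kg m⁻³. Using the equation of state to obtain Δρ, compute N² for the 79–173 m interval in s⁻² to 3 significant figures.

ΔT = -0.7 K, ΔS = +0.25 psu (deep − shallow).
Δρ/ρ₀ = −αΔT + βΔS = 1.47 × 10⁻⁴ + 1.80 × 10⁻⁴ = 3.27 × 10⁻⁴, so Δρ ≈ 0.3352 kg m⁻³.
N² = (g/ρ₀)·Δρ/Δz = g·(Δρ/ρ₀)/Δz = 9.81 × 3.27 × 10⁻⁴ / 94 = 3.4126 × 10⁻⁵ s⁻² ≈ 3.41 × 10⁻⁵ s⁻².

3.41 × 10⁻⁵ s⁻²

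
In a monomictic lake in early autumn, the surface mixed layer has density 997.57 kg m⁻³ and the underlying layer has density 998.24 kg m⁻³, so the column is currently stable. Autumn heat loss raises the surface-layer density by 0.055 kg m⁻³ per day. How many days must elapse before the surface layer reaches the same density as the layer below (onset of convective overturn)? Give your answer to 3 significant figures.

12.2 days

Density deficit of the surface layer: 998.24 − 997.57 = 0.67 kg m⁻³.
Required change = 0.67 / 0.055 = 12.2 days.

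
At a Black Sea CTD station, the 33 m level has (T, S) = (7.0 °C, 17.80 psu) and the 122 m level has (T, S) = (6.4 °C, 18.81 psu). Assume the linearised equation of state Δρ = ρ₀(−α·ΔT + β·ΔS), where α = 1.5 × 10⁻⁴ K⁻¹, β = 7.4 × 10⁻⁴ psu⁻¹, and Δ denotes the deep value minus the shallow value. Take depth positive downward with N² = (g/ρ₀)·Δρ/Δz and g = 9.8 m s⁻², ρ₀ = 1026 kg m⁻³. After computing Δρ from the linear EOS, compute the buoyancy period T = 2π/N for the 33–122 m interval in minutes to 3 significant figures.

10.9 min

ΔT = -0.6 K, ΔS = +1.01 psu (deep − shallow).
Δρ/ρ₀ = −αΔT + βΔS = 9.00 × 10⁻⁵ + 7.474 × 10⁻⁴ = 8.374 × 10⁻⁴, so Δρ ≈ 0.8592 kg m⁻³.
N² = (g/ρ₀)·Δρ/Δz = g·(Δρ/ρ₀)/Δz = 9.8 × 8.374 × 10⁻⁴ / 89 = 9.2208 × 10⁻⁵ s⁻².
N = √(9.2208 × 10⁻⁵) = 9.6025 × 10⁻³ rad s⁻¹ → T = 2π/N = 654.33 s = 10.905 min ≈ 10.9 min.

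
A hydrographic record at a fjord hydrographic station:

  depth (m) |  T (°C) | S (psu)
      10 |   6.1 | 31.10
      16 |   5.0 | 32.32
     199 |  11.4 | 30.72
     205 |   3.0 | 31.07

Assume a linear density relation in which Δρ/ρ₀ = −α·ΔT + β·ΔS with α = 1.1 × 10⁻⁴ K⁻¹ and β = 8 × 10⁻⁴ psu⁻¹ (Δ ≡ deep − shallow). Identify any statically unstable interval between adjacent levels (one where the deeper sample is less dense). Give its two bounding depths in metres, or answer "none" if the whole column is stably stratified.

16–199 m

Evaluate Δρ/ρ₀ = −αΔT + βΔS across each adjacent pair:
  10–16 m: −αΔT+βΔS = −(1.1 × 10⁻⁴)(-1.1)+(8 × 10⁻⁴)(+1.22) = 1.1 × 10⁻³ → stable
  16–199 m: −αΔT+βΔS = −(1.1 × 10⁻⁴)(+6.4)+(8 × 10⁻⁴)(-1.60) = -2.0 × 10⁻³ → UNSTABLE
  199–205 m: −αΔT+βΔS = −(1.1 × 10⁻⁴)(-8.4)+(8 × 10⁻⁴)(+0.35) = 1.2 × 10⁻³ → stable
The 16–199 m interval has Δρ < 0: lighter water underlies denser water.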